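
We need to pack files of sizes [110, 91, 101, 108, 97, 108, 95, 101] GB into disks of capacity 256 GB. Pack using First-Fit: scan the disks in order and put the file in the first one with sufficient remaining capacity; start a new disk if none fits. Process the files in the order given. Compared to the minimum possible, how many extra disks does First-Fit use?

First-Fit: [110,91] [101,108] [97,108] [95,101] → 4 disks.
Total size 811 GB; any packing needs at least ⌈811/256⌉ = 4 disks.
So 4 is already optimal.

0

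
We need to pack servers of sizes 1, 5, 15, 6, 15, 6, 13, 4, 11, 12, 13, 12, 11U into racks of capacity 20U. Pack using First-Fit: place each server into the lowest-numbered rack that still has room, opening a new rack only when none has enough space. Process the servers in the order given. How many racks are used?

1U → rack 1 (remaining 19U)
5U → rack 1 (remaining 14U)
15U → rack 2 (remaining 5U)
6U → rack 1 (remaining 8U)
15U → rack 3 (remaining 5U)
6U → rack 1 (remaining 2U)
13U → rack 4 (remaining 7U)
4U → rack 2 (remaining 1U)
11U → rack 5 (remaining 9U)
12U → rack 6 (remaining 8U)
13U → rack 7 (remaining 7U)
12U → rack 8 (remaining 8U)
11U → rack 9 (remaining 9U)
Final racks: [1,5,6,6] [15,4] [15] [13] [11] [12] [13] [12] [11].

9 racks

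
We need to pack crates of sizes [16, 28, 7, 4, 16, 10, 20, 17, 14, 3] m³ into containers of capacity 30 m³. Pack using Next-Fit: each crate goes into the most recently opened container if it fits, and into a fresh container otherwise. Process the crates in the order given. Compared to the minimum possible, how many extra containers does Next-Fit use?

1

Next-Fit: [16] [28] [7,4,16] [10,20] [17] [14,3] → 6 containers.
Total size 135 m³; any packing needs at least ⌈135/30⌉ = 5 containers.
An optimal packing achieves that bound: [28] [20,10] [17,7,4] [16,14] [16,3] → 5 containers.
Excess: 6 − 5 = 1.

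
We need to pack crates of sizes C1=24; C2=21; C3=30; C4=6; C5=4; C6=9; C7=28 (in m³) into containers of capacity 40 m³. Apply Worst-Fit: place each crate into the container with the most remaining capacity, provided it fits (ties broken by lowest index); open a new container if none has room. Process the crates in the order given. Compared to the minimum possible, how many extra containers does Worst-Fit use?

Worst-Fit: [24,4] [21,6,9] [30] [28] → 4 containers.
Total size 122 m³; any packing needs at least ⌈122/40⌉ = 4 containers.
So 4 is already optimal.

0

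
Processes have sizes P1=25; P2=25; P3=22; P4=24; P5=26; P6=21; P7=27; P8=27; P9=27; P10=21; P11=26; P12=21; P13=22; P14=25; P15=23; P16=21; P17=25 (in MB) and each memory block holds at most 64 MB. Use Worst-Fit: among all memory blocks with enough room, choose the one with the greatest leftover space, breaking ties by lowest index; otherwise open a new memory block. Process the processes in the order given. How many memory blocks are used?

9 memory blocks

P1 (25 MB) → memory block 1 (remaining 39 MB)
P2 (25 MB) → memory block 1 (remaining 14 MB)
P3 (22 MB) → memory block 2 (remaining 42 MB)
P4 (24 MB) → memory block 2 (remaining 18 MB)
P5 (26 MB) → memory block 3 (remaining 38 MB)
P6 (21 MB) → memory block 3 (remaining 17 MB)
P7 (27 MB) → memory block 4 (remaining 37 MB)
P8 (27 MB) → memory block 4 (remaining 10 MB)
P9 (27 MB) → memory block 5 (remaining 37 MB)
P10 (21 MB) → memory block 5 (remaining 16 MB)
P11 (26 MB) → memory block 6 (remaining 38 MB)
P12 (21 MB) → memory block 6 (remaining 17 MB)
P13 (22 MB) → memory block 7 (remaining 42 MB)
P14 (25 MB) → memory block 7 (remaining 17 MB)
P15 (23 MB) → memory block 8 (remaining 41 MB)
P16 (21 MB) → memory block 8 (remaining 20 MB)
P17 (25 MB) → memory block 9 (remaining 39 MB)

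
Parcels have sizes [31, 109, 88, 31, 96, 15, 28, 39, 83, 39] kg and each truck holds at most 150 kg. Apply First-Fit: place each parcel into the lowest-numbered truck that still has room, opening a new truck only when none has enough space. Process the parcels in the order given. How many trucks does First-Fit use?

5

31 kg → truck 1 (remaining 119 kg)
109 kg → truck 1 (remaining 10 kg)
88 kg → truck 2 (remaining 62 kg)
31 kg → truck 2 (remaining 31 kg)
96 kg → truck 3 (remaining 54 kg)
15 kg → truck 2 (remaining 16 kg)
28 kg → truck 3 (remaining 26 kg)
39 kg → truck 4 (remaining 111 kg)
83 kg → truck 4 (remaining 28 kg)
39 kg → truck 5 (remaining 111 kg)
Final trucks: [31,109] [88,31,15] [96,28] [39,83] [39].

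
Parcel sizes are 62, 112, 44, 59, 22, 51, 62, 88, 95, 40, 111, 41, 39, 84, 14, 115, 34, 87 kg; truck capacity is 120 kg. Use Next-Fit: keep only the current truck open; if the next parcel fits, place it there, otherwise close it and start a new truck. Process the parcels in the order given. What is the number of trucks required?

truck 1: place 62 kg, 58 kg left
truck 2: place 112 kg, 8 kg left
truck 3: place 44 kg, 76 kg left
truck 3: place 59 kg, 17 kg left
truck 4: place 22 kg, 98 kg left
truck 4: place 51 kg, 47 kg left
truck 5: place 62 kg, 58 kg left
truck 6: place 88 kg, 32 kg left
truck 7: place 95 kg, 25 kg left
truck 8: place 40 kg, 80 kg left
truck 9: place 111 kg, 9 kg left
truck 10: place 41 kg, 79 kg left
truck 10: place 39 kg, 40 kg left
truck 11: place 84 kg, 36 kg left
truck 11: place 14 kg, 22 kg left
truck 12: place 115 kg, 5 kg left
truck 13: place 34 kg, 86 kg left
truck 14: place 87 kg, 33 kg left
Final trucks: [62] [112] [44,59] [22,51] [62] [88] [95] [40] [111] [41,39] [84,14] [115] [34] [87].

14 trucks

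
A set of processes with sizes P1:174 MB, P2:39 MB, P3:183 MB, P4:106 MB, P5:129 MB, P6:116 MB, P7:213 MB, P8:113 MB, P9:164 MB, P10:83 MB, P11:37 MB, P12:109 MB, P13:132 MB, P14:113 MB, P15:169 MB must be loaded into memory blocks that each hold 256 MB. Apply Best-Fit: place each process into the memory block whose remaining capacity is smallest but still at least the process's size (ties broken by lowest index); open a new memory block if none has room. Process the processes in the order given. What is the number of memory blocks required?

memory block 1: place P1 (174 MB), 82 MB left
memory block 1: place P2 (39 MB), 43 MB left
memory block 2: place P3 (183 MB), 73 MB left
memory block 3: place P4 (106 MB), 150 MB left
memory block 3: place P5 (129 MB), 21 MB left
memory block 4: place P6 (116 MB), 140 MB left
memory block 5: place P7 (213 MB), 43 MB left
memory block 4: place P8 (113 MB), 27 MB left
memory block 6: place P9 (164 MB), 92 MB left
memory block 6: place P10 (83 MB), 9 MB left
memory block 1: place P11 (37 MB), 6 MB left
memory block 7: place P12 (109 MB), 147 MB left
memory block 7: place P13 (132 MB), 15 MB left
memory block 8: place P14 (113 MB), 143 MB left
memory block 9: place P15 (169 MB), 87 MB left

9 memory blocks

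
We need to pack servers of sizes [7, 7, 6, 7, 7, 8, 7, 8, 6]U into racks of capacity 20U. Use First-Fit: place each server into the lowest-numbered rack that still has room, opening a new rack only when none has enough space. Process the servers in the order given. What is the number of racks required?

Put 7U in rack 1; 13U remain.
Put 7U in rack 1; 6U remain.
Put 6U in rack 1; 0U remain.
Put 7U in rack 2; 13U remain.
Put 7U in rack 2; 6U remain.
Put 8U in rack 3; 12U remain.
Put 7U in rack 3; 5U remain.
Put 8U in rack 4; 12U remain.
Put 6U in rack 2; 0U remain.
Final racks: [7,7,6] [7,7,6] [8,7] [8].

4 racks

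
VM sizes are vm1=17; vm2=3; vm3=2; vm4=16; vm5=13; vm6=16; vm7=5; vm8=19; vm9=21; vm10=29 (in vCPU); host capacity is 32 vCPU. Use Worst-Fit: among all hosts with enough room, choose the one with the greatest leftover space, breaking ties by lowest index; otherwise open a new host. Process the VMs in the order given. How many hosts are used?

6 hosts

vm1 (17 vCPU) → host 1 (remaining 15 vCPU)
vm2 (3 vCPU) → host 1 (remaining 12 vCPU)
vm3 (2 vCPU) → host 1 (remaining 10 vCPU)
vm4 (16 vCPU) → host 2 (remaining 16 vCPU)
vm5 (13 vCPU) → host 2 (remaining 3 vCPU)
vm6 (16 vCPU) → host 3 (remaining 16 vCPU)
vm7 (5 vCPU) → host 3 (remaining 11 vCPU)
vm8 (19 vCPU) → host 4 (remaining 13 vCPU)
vm9 (21 vCPU) → host 5 (remaining 11 vCPU)
vm10 (29 vCPU) → host 6 (remaining 3 vCPU)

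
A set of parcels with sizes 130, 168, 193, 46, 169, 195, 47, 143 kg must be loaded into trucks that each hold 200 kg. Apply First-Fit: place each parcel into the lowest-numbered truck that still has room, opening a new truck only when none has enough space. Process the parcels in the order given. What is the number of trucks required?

6 trucks

Put 130 kg in truck 1; 70 kg remain.
Put 168 kg in truck 2; 32 kg remain.
Put 193 kg in truck 3; 7 kg remain.
Put 46 kg in truck 1; 24 kg remain.
Put 169 kg in truck 4; 31 kg remain.
Put 195 kg in truck 5; 5 kg remain.
Put 47 kg in truck 6; 153 kg remain.
Put 143 kg in truck 6; 10 kg remain.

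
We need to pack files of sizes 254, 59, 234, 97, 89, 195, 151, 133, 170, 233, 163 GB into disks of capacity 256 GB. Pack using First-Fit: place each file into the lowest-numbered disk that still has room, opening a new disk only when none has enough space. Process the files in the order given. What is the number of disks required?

9

Put 254 GB in disk 1; 2 GB remain.
Put 59 GB in disk 2; 197 GB remain.
Put 234 GB in disk 3; 22 GB remain.
Put 97 GB in disk 2; 100 GB remain.
Put 89 GB in disk 2; 11 GB remain.
Put 195 GB in disk 4; 61 GB remain.
Put 151 GB in disk 5; 105 GB remain.
Put 133 GB in disk 6; 123 GB remain.
Put 170 GB in disk 7; 86 GB remain.
Put 233 GB in disk 8; 23 GB remain.
Put 163 GB in disk 9; 93 GB remain.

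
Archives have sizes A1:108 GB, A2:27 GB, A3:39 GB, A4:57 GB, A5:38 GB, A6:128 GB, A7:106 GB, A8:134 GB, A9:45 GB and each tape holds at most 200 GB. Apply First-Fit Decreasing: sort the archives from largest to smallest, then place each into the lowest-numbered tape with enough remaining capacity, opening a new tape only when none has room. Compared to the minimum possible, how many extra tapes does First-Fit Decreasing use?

0

First-Fit Decreasing: [134,57] [128,45,27] [108,39,38] [106] → 4 tapes.
Total size 682 GB; any packing needs at least ⌈682/200⌉ = 4 tapes.
So 4 is already optimal.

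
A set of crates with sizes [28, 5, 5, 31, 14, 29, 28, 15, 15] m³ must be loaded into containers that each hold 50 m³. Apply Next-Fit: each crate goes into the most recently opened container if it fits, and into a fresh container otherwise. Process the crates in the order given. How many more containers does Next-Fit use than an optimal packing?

1

Next-Fit: [28,5,5] [31,14] [29] [28,15] [15] → 5 containers.
Total size 170 m³; any packing needs at least ⌈170/50⌉ = 4 containers.
An optimal packing achieves that bound: [31,15] [29,15,5] [28,14,5] [28] → 4 containers.
Excess: 5 − 4 = 1.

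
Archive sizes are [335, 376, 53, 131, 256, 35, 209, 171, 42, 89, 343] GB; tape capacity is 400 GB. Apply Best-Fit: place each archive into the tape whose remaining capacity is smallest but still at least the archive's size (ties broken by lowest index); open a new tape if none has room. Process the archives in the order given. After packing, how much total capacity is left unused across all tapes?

360

tape 1: place 335 GB, 65 GB left
tape 2: place 376 GB, 24 GB left
tape 1: place 53 GB, 12 GB left
tape 3: place 131 GB, 269 GB left
tape 3: place 256 GB, 13 GB left
tape 4: place 35 GB, 365 GB left
tape 4: place 209 GB, 156 GB left
tape 5: place 171 GB, 229 GB left
tape 4: place 42 GB, 114 GB left
tape 4: place 89 GB, 25 GB left
tape 6: place 343 GB, 57 GB left
6 tapes × 400 GB = 2400 GB; used 2040 GB; unused 360 GB.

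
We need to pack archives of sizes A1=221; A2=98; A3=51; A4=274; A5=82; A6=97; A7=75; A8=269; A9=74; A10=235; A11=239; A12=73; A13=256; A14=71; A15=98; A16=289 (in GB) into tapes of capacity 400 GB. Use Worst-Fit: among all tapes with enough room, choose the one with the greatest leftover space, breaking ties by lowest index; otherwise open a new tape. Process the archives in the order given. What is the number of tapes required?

8

A1 (221 GB) → tape 1 (remaining 179 GB)
A2 (98 GB) → tape 1 (remaining 81 GB)
A3 (51 GB) → tape 1 (remaining 30 GB)
A4 (274 GB) → tape 2 (remaining 126 GB)
A5 (82 GB) → tape 2 (remaining 44 GB)
A6 (97 GB) → tape 3 (remaining 303 GB)
A7 (75 GB) → tape 3 (remaining 228 GB)
A8 (269 GB) → tape 4 (remaining 131 GB)
A9 (74 GB) → tape 3 (remaining 154 GB)
A10 (235 GB) → tape 5 (remaining 165 GB)
A11 (239 GB) → tape 6 (remaining 161 GB)
A12 (73 GB) → tape 5 (remaining 92 GB)
A13 (256 GB) → tape 7 (remaining 144 GB)
A14 (71 GB) → tape 6 (remaining 90 GB)
A15 (98 GB) → tape 3 (remaining 56 GB)
A16 (289 GB) → tape 8 (remaining 111 GB)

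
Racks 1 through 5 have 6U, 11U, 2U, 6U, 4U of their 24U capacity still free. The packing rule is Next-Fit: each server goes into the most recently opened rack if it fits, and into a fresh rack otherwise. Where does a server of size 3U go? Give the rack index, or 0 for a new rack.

Next-Fit only looks at rack 5, which has 4U free.
3U fits there.

5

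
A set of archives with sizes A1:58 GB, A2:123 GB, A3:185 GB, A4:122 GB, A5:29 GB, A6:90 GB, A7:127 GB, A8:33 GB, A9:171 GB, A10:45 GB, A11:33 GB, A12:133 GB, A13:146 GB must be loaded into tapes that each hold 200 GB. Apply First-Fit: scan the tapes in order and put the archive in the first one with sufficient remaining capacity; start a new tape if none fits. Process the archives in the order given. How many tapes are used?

8

A1 (58 GB) → tape 1 (remaining 142 GB)
A2 (123 GB) → tape 1 (remaining 19 GB)
A3 (185 GB) → tape 2 (remaining 15 GB)
A4 (122 GB) → tape 3 (remaining 78 GB)
A5 (29 GB) → tape 3 (remaining 49 GB)
A6 (90 GB) → tape 4 (remaining 110 GB)
A7 (127 GB) → tape 5 (remaining 73 GB)
A8 (33 GB) → tape 3 (remaining 16 GB)
A9 (171 GB) → tape 6 (remaining 29 GB)
A10 (45 GB) → tape 4 (remaining 65 GB)
A11 (33 GB) → tape 4 (remaining 32 GB)
A12 (133 GB) → tape 7 (remaining 67 GB)
A13 (146 GB) → tape 8 (remaining 54 GB)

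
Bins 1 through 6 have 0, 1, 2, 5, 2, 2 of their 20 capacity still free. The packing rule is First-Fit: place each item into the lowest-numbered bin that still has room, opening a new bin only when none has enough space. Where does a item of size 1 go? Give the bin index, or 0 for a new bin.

2

Bins with room: bin 2 (1), bin 3 (2), bin 4 (5), bin 5 (2), bin 6 (2).
The first with room is bin 2.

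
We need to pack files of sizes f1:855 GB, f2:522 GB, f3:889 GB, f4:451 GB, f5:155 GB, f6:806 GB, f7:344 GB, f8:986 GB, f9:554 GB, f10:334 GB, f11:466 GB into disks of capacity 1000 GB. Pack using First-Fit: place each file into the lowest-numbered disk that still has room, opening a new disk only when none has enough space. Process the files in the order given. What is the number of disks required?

Put f1 (855 GB) in disk 1; 145 GB remain.
Put f2 (522 GB) in disk 2; 478 GB remain.
Put f3 (889 GB) in disk 3; 111 GB remain.
Put f4 (451 GB) in disk 2; 27 GB remain.
Put f5 (155 GB) in disk 4; 845 GB remain.
Put f6 (806 GB) in disk 4; 39 GB remain.
Put f7 (344 GB) in disk 5; 656 GB remain.
Put f8 (986 GB) in disk 6; 14 GB remain.
Put f9 (554 GB) in disk 5; 102 GB remain.
Put f10 (334 GB) in disk 7; 666 GB remain.
Put f11 (466 GB) in disk 7; 200 GB remain.
Final disks: [855] [522,451] [889] [155,806] [344,554] [986] [334,466].

7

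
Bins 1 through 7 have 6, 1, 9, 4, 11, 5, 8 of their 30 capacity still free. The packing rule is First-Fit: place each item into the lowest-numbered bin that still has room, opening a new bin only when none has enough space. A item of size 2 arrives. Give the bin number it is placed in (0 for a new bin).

Bins with room: bin 1 (6), bin 3 (9), bin 4 (4), bin 5 (11), bin 6 (5), bin 7 (8).
The first with room is bin 1.

1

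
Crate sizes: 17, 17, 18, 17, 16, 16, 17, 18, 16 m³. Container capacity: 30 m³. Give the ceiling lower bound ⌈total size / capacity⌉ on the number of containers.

6

Total size = 17 + 17 + 18 + 17 + 16 + 16 + 17 + 18 + 16 = 152 m³.
⌈152 / 30⌉ = 6.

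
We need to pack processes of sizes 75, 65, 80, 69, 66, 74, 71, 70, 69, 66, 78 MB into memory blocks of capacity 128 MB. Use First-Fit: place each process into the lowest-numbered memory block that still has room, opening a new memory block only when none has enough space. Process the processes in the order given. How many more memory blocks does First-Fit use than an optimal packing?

0

First-Fit: [75] [65] [80] [69] [66] [74] [71] [70] [69] [66] [78] → 11 memory blocks.
11 processes exceed 64 MB (half the capacity), and no two of those can share a memory block, so at least 11 memory blocks are needed.
So 11 is already optimal.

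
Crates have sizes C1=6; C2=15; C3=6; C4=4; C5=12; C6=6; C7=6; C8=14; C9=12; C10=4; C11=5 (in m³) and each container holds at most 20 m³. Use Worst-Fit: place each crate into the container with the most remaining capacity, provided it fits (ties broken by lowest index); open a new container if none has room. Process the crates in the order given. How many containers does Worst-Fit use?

C1 (6 m³) → container 1 (remaining 14 m³)
C2 (15 m³) → container 2 (remaining 5 m³)
C3 (6 m³) → container 1 (remaining 8 m³)
C4 (4 m³) → container 1 (remaining 4 m³)
C5 (12 m³) → container 3 (remaining 8 m³)
C6 (6 m³) → container 3 (remaining 2 m³)
C7 (6 m³) → container 4 (remaining 14 m³)
C8 (14 m³) → container 4 (remaining 0 m³)
C9 (12 m³) → container 5 (remaining 8 m³)
C10 (4 m³) → container 5 (remaining 4 m³)
C11 (5 m³) → container 2 (remaining 0 m³)
Final containers: [6,6,4] [15,5] [12,6] [6,14] [12,4].

5 containers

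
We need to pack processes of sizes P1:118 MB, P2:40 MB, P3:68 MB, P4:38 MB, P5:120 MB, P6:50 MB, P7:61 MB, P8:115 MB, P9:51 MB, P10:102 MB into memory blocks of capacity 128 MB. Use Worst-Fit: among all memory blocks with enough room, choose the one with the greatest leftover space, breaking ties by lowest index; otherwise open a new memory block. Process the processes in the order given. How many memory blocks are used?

7

memory block 1: place P1 (118 MB), 10 MB left
memory block 2: place P2 (40 MB), 88 MB left
memory block 2: place P3 (68 MB), 20 MB left
memory block 3: place P4 (38 MB), 90 MB left
memory block 4: place P5 (120 MB), 8 MB left
memory block 3: place P6 (50 MB), 40 MB left
memory block 5: place P7 (61 MB), 67 MB left
memory block 6: place P8 (115 MB), 13 MB left
memory block 5: place P9 (51 MB), 16 MB left
memory block 7: place P10 (102 MB), 26 MB left
Final memory blocks: [118] [40,68] [38,50] [120] [61,51] [115] [102].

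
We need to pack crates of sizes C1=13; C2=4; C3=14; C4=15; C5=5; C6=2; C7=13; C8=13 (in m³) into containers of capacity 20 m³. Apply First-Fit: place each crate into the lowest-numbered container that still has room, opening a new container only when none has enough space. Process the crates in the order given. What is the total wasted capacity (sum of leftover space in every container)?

C1 (13 m³) → container 1 (remaining 7 m³)
C2 (4 m³) → container 1 (remaining 3 m³)
C3 (14 m³) → container 2 (remaining 6 m³)
C4 (15 m³) → container 3 (remaining 5 m³)
C5 (5 m³) → container 2 (remaining 1 m³)
C6 (2 m³) → container 1 (remaining 1 m³)
C7 (13 m³) → container 4 (remaining 7 m³)
C8 (13 m³) → container 5 (remaining 7 m³)
5 containers × 20 m³ = 100 m³; used 79 m³; unused 21 m³.

21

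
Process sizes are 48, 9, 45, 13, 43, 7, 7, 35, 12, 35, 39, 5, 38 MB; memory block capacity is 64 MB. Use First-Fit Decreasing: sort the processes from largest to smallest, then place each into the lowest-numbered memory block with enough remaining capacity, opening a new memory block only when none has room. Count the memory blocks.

Sorted descending: 48, 45, 43, 39, 38, 35, 35, 13, 12, 9, 7, 7, 5.
Put 48 MB in memory block 1; 16 MB remain.
Put 45 MB in memory block 2; 19 MB remain.
Put 43 MB in memory block 3; 21 MB remain.
Put 39 MB in memory block 4; 25 MB remain.
Put 38 MB in memory block 5; 26 MB remain.
Put 35 MB in memory block 6; 29 MB remain.
Put 35 MB in memory block 7; 29 MB remain.
Put 13 MB in memory block 1; 3 MB remain.
Put 12 MB in memory block 2; 7 MB remain.
Put 9 MB in memory block 3; 12 MB remain.
Put 7 MB in memory block 2; 0 MB remain.
Put 7 MB in memory block 3; 5 MB remain.
Put 5 MB in memory block 3; 0 MB remain.

7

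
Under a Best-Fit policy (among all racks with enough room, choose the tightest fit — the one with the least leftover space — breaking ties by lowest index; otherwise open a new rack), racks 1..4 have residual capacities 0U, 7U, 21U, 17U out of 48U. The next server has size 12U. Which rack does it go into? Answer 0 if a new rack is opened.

Racks with room: rack 3 (21U), rack 4 (17U).
Tightest fit is rack 4 with 17U free.

4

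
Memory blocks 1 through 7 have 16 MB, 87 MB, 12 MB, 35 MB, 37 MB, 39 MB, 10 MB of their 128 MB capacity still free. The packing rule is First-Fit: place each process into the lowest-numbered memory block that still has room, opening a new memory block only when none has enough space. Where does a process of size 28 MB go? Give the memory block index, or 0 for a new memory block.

Memory blocks with room: memory block 2 (87 MB), memory block 4 (35 MB), memory block 5 (37 MB), memory block 6 (39 MB).
The first with room is memory block 2.

2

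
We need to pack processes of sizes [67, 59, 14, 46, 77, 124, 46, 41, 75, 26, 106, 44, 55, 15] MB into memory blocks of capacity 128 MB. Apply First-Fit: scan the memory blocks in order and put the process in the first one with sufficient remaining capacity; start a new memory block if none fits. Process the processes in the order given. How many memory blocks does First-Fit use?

67 MB → memory block 1 (remaining 61 MB)
59 MB → memory block 1 (remaining 2 MB)
14 MB → memory block 2 (remaining 114 MB)
46 MB → memory block 2 (remaining 68 MB)
77 MB → memory block 3 (remaining 51 MB)
124 MB → memory block 4 (remaining 4 MB)
46 MB → memory block 2 (remaining 22 MB)
41 MB → memory block 3 (remaining 10 MB)
75 MB → memory block 5 (remaining 53 MB)
26 MB → memory block 5 (remaining 27 MB)
106 MB → memory block 6 (remaining 22 MB)
44 MB → memory block 7 (remaining 84 MB)
55 MB → memory block 7 (remaining 29 MB)
15 MB → memory block 2 (remaining 7 MB)
Final memory blocks: [67,59] [14,46,46,15] [77,41] [124] [75,26] [106] [44,55].

7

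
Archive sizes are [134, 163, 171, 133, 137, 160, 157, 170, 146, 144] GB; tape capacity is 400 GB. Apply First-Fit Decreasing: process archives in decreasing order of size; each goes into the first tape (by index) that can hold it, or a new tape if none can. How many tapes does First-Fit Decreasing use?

5

Sorted descending: 171, 170, 163, 160, 157, 146, 144, 137, 134, 133.
tape 1: place 171 GB, 229 GB left
tape 1: place 170 GB, 59 GB left
tape 2: place 163 GB, 237 GB left
tape 2: place 160 GB, 77 GB left
tape 3: place 157 GB, 243 GB left
tape 3: place 146 GB, 97 GB left
tape 4: place 144 GB, 256 GB left
tape 4: place 137 GB, 119 GB left
tape 5: place 134 GB, 266 GB left
tape 5: place 133 GB, 133 GB left
Final tapes: [171,170] [163,160] [157,146] [144,137] [134,133].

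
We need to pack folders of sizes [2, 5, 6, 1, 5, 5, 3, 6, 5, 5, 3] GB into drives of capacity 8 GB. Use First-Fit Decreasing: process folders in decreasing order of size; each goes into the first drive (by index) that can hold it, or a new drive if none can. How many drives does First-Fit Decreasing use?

7 drives

Sorted descending: 6, 6, 5, 5, 5, 5, 5, 3, 3, 2, 1.
6 GB → drive 1 (remaining 2 GB)
6 GB → drive 2 (remaining 2 GB)
5 GB → drive 3 (remaining 3 GB)
5 GB → drive 4 (remaining 3 GB)
5 GB → drive 5 (remaining 3 GB)
5 GB → drive 6 (remaining 3 GB)
5 GB → drive 7 (remaining 3 GB)
3 GB → drive 3 (remaining 0 GB)
3 GB → drive 4 (remaining 0 GB)
2 GB → drive 1 (remaining 0 GB)
1 GB → drive 2 (remaining 1 GB)
Final drives: [6,2] [6,1] [5,3] [5,3] [5] [5] [5].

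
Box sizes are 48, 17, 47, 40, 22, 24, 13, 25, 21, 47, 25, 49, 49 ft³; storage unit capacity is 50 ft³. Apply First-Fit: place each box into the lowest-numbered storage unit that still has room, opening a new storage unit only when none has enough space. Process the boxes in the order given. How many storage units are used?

10

Put 48 ft³ in storage unit 1; 2 ft³ remain.
Put 17 ft³ in storage unit 2; 33 ft³ remain.
Put 47 ft³ in storage unit 3; 3 ft³ remain.
Put 40 ft³ in storage unit 4; 10 ft³ remain.
Put 22 ft³ in storage unit 2; 11 ft³ remain.
Put 24 ft³ in storage unit 5; 26 ft³ remain.
Put 13 ft³ in storage unit 5; 13 ft³ remain.
Put 25 ft³ in storage unit 6; 25 ft³ remain.
Put 21 ft³ in storage unit 6; 4 ft³ remain.
Put 47 ft³ in storage unit 7; 3 ft³ remain.
Put 25 ft³ in storage unit 8; 25 ft³ remain.
Put 49 ft³ in storage unit 9; 1 ft³ remain.
Put 49 ft³ in storage unit 10; 1 ft³ remain.
Final storage units: [48] [17,22] [47] [40] [24,13] [25,21] [47] [25] [49] [49].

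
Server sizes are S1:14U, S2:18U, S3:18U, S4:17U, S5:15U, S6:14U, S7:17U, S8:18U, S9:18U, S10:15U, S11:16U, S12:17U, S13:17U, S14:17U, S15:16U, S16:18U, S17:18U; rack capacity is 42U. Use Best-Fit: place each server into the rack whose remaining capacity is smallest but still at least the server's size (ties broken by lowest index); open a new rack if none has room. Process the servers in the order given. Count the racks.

S1 (14U) → rack 1 (remaining 28U)
S2 (18U) → rack 1 (remaining 10U)
S3 (18U) → rack 2 (remaining 24U)
S4 (17U) → rack 2 (remaining 7U)
S5 (15U) → rack 3 (remaining 27U)
S6 (14U) → rack 3 (remaining 13U)
S7 (17U) → rack 4 (remaining 25U)
S8 (18U) → rack 4 (remaining 7U)
S9 (18U) → rack 5 (remaining 24U)
S10 (15U) → rack 5 (remaining 9U)
S11 (16U) → rack 6 (remaining 26U)
S12 (17U) → rack 6 (remaining 9U)
S13 (17U) → rack 7 (remaining 25U)
S14 (17U) → rack 7 (remaining 8U)
S15 (16U) → rack 8 (remaining 26U)
S16 (18U) → rack 8 (remaining 8U)
S17 (18U) → rack 9 (remaining 24U)

9 racks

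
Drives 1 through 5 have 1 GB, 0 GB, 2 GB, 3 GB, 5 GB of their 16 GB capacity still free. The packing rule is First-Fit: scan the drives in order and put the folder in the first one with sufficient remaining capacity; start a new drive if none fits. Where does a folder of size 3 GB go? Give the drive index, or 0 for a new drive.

Drives with room: drive 4 (3 GB), drive 5 (5 GB).
The first with room is drive 4.

4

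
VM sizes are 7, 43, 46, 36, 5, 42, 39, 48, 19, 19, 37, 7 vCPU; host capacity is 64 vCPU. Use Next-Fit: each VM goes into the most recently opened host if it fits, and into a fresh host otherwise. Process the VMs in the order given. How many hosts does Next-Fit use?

8

host 1: place 7 vCPU, 57 vCPU left
host 1: place 43 vCPU, 14 vCPU left
host 2: place 46 vCPU, 18 vCPU left
host 3: place 36 vCPU, 28 vCPU left
host 3: place 5 vCPU, 23 vCPU left
host 4: place 42 vCPU, 22 vCPU left
host 5: place 39 vCPU, 25 vCPU left
host 6: place 48 vCPU, 16 vCPU left
host 7: place 19 vCPU, 45 vCPU left
host 7: place 19 vCPU, 26 vCPU left
host 8: place 37 vCPU, 27 vCPU left
host 8: place 7 vCPU, 20 vCPU left
Final hosts: [7,43] [46] [36,5] [42] [39] [48] [19,19] [37,7].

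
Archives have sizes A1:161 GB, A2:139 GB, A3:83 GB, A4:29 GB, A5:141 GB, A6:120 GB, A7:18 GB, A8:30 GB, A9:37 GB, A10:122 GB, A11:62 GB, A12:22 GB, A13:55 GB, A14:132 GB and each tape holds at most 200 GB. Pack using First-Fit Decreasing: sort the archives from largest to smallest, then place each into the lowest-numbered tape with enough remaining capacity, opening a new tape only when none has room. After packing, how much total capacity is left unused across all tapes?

Sorted descending: 161, 141, 139, 132, 122, 120, 83, 62, 55, 37, 30, 29, 22, 18.
161 GB → tape 1 (remaining 39 GB)
141 GB → tape 2 (remaining 59 GB)
139 GB → tape 3 (remaining 61 GB)
132 GB → tape 4 (remaining 68 GB)
122 GB → tape 5 (remaining 78 GB)
120 GB → tape 6 (remaining 80 GB)
83 GB → tape 7 (remaining 117 GB)
62 GB → tape 4 (remaining 6 GB)
55 GB → tape 2 (remaining 4 GB)
37 GB → tape 1 (remaining 2 GB)
30 GB → tape 3 (remaining 31 GB)
29 GB → tape 3 (remaining 2 GB)
22 GB → tape 5 (remaining 56 GB)
18 GB → tape 5 (remaining 38 GB)
7 tapes × 200 GB = 1400 GB; used 1151 GB; unused 249 GB.

249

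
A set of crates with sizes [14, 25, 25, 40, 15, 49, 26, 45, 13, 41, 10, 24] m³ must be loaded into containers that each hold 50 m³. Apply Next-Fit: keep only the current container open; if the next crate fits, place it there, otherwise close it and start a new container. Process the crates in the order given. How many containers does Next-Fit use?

14 m³ → container 1 (remaining 36 m³)
25 m³ → container 1 (remaining 11 m³)
25 m³ → container 2 (remaining 25 m³)
40 m³ → container 3 (remaining 10 m³)
15 m³ → container 4 (remaining 35 m³)
49 m³ → container 5 (remaining 1 m³)
26 m³ → container 6 (remaining 24 m³)
45 m³ → container 7 (remaining 5 m³)
13 m³ → container 8 (remaining 37 m³)
41 m³ → container 9 (remaining 9 m³)
10 m³ → container 10 (remaining 40 m³)
24 m³ → container 10 (remaining 16 m³)
Final containers: [14,25] [25] [40] [15] [49] [26] [45] [13] [41] [10,24].

10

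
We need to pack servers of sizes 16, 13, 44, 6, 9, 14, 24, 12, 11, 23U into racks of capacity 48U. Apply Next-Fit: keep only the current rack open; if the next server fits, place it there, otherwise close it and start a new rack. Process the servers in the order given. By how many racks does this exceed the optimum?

1

Next-Fit: [16,13] [44] [6,9,14] [24,12,11] [23] → 5 racks.
Total size 172U; any packing needs at least ⌈172/48⌉ = 4 racks.
An optimal packing achieves that bound: [44] [24,23] [16,14,13] [12,11,9,6] → 4 racks.
Excess: 5 − 4 = 1.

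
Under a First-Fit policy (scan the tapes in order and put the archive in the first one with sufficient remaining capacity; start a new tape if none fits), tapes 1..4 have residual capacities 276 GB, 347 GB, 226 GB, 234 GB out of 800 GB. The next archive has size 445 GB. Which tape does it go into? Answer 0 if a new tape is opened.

No tape has ≥ 445 GB free, so a new tape is opened.

0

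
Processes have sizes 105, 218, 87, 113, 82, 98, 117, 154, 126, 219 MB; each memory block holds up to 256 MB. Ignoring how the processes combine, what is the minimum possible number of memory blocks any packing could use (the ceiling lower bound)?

Total size = 105 + 218 + 87 + 113 + 82 + 98 + 117 + 154 + 126 + 219 = 1319 MB.
⌈1319 / 256⌉ = 6.

6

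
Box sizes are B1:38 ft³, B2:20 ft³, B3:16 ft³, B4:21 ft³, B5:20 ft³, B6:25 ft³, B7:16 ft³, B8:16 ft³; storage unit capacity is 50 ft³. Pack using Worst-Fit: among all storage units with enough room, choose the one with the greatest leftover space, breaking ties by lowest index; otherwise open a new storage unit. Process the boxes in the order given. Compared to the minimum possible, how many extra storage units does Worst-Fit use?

Worst-Fit: [38] [20,16] [21,20] [25,16] [16] → 5 storage units.
Total size 172 ft³; any packing needs at least ⌈172/50⌉ = 4 storage units.
An optimal packing achieves that bound: [38] [25,21] [20,20] [16,16,16] → 4 storage units.
Excess: 5 − 4 = 1.

1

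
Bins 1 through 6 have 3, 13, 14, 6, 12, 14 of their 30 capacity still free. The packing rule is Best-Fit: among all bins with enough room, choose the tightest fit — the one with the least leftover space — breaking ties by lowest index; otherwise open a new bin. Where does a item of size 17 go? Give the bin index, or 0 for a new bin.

No bin has ≥ 17 free, so a new bin is opened.

0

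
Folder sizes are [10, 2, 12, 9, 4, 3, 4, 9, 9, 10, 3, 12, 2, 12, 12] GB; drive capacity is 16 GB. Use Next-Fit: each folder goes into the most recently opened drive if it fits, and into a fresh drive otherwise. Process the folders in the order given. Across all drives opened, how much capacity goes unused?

31

10 GB → drive 1 (remaining 6 GB)
2 GB → drive 1 (remaining 4 GB)
12 GB → drive 2 (remaining 4 GB)
9 GB → drive 3 (remaining 7 GB)
4 GB → drive 3 (remaining 3 GB)
3 GB → drive 3 (remaining 0 GB)
4 GB → drive 4 (remaining 12 GB)
9 GB → drive 4 (remaining 3 GB)
9 GB → drive 5 (remaining 7 GB)
10 GB → drive 6 (remaining 6 GB)
3 GB → drive 6 (remaining 3 GB)
12 GB → drive 7 (remaining 4 GB)
2 GB → drive 7 (remaining 2 GB)
12 GB → drive 8 (remaining 4 GB)
12 GB → drive 9 (remaining 4 GB)
9 drives × 16 GB = 144 GB; used 113 GB; unused 31 GB.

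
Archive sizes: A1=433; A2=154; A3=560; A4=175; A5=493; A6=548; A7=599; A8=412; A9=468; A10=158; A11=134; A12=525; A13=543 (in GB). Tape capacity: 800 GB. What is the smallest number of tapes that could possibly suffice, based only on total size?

Total size = 433 + 154 + 560 + 175 + 493 + 548 + 599 + 412 + 468 + 158 + 134 + 525 + 543 = 5202 GB.
⌈5202 / 800⌉ = 7.

7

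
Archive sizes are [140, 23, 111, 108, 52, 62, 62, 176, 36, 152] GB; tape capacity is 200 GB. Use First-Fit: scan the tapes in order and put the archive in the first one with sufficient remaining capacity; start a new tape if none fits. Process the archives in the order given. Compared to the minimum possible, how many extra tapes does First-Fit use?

1

First-Fit: [140,23,36] [111,52] [108,62] [62] [176] [152] → 6 tapes.
Total size 922 GB; any packing needs at least ⌈922/200⌉ = 5 tapes.
An optimal packing achieves that bound: [176,23] [152,36] [140,52] [111,62] [108,62] → 5 tapes.
Excess: 6 − 5 = 1.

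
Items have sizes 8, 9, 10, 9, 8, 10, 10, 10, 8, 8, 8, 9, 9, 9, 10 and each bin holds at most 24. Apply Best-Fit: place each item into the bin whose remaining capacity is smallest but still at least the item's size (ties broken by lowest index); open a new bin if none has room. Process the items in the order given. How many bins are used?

7 bins

Put 8 in bin 1; 16 remain.
Put 9 in bin 1; 7 remain.
Put 10 in bin 2; 14 remain.
Put 9 in bin 2; 5 remain.
Put 8 in bin 3; 16 remain.
Put 10 in bin 3; 6 remain.
Put 10 in bin 4; 14 remain.
Put 10 in bin 4; 4 remain.
Put 8 in bin 5; 16 remain.
Put 8 in bin 5; 8 remain.
Put 8 in bin 5; 0 remain.
Put 9 in bin 6; 15 remain.
Put 9 in bin 6; 6 remain.
Put 9 in bin 7; 15 remain.
Put 10 in bin 7; 5 remain.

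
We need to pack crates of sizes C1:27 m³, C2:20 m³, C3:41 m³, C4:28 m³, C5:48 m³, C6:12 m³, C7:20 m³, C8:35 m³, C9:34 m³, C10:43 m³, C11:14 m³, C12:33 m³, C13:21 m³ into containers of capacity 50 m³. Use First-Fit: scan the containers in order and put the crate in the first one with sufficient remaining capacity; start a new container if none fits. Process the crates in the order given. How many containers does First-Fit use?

10 containers

container 1: place C1 (27 m³), 23 m³ left
container 1: place C2 (20 m³), 3 m³ left
container 2: place C3 (41 m³), 9 m³ left
container 3: place C4 (28 m³), 22 m³ left
container 4: place C5 (48 m³), 2 m³ left
container 3: place C6 (12 m³), 10 m³ left
container 5: place C7 (20 m³), 30 m³ left
container 6: place C8 (35 m³), 15 m³ left
container 7: place C9 (34 m³), 16 m³ left
container 8: place C10 (43 m³), 7 m³ left
container 5: place C11 (14 m³), 16 m³ left
container 9: place C12 (33 m³), 17 m³ left
container 10: place C13 (21 m³), 29 m³ left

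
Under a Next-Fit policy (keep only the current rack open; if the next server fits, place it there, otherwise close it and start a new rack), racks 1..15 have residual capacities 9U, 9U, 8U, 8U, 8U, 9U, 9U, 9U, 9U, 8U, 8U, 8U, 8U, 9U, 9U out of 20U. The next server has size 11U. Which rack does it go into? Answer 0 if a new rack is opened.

0

Next-Fit only looks at rack 15, which has 9U free.
11U does not fit, so a new rack is opened.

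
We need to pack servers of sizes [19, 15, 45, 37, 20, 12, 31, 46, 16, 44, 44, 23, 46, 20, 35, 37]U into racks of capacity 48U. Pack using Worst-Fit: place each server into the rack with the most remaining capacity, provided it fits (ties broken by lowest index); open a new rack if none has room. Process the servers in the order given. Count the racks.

19U → rack 1 (remaining 29U)
15U → rack 1 (remaining 14U)
45U → rack 2 (remaining 3U)
37U → rack 3 (remaining 11U)
20U → rack 4 (remaining 28U)
12U → rack 4 (remaining 16U)
31U → rack 5 (remaining 17U)
46U → rack 6 (remaining 2U)
16U → rack 5 (remaining 1U)
44U → rack 7 (remaining 4U)
44U → rack 8 (remaining 4U)
23U → rack 9 (remaining 25U)
46U → rack 10 (remaining 2U)
20U → rack 9 (remaining 5U)
35U → rack 11 (remaining 13U)
37U → rack 12 (remaining 11U)
Final racks: [19,15] [45] [37] [20,12] [31,16] [46] [44] [44] [23,20] [46] [35] [37].

12 racks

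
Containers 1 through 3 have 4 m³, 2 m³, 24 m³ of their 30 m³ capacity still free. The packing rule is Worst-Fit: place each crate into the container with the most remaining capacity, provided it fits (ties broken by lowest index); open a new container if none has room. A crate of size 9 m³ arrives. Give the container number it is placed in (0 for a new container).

Containers with room: container 3 (24 m³).
Most room is container 3 with 24 m³ free.

3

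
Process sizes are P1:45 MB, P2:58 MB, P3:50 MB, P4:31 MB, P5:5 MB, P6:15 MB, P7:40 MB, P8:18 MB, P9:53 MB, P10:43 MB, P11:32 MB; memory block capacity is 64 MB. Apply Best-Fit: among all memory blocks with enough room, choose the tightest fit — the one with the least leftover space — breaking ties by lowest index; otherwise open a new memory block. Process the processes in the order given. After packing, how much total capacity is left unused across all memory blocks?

memory block 1: place P1 (45 MB), 19 MB left
memory block 2: place P2 (58 MB), 6 MB left
memory block 3: place P3 (50 MB), 14 MB left
memory block 4: place P4 (31 MB), 33 MB left
memory block 2: place P5 (5 MB), 1 MB left
memory block 1: place P6 (15 MB), 4 MB left
memory block 5: place P7 (40 MB), 24 MB left
memory block 5: place P8 (18 MB), 6 MB left
memory block 6: place P9 (53 MB), 11 MB left
memory block 7: place P10 (43 MB), 21 MB left
memory block 4: place P11 (32 MB), 1 MB left
7 memory blocks × 64 MB = 448 MB; used 390 MB; unused 58 MB.

58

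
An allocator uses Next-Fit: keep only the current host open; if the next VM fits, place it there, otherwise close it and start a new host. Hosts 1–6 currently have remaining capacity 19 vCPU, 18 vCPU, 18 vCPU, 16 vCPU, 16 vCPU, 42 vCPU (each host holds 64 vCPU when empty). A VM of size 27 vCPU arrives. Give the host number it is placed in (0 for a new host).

Next-Fit only looks at host 6, which has 42 vCPU free.
27 vCPU fits there.

6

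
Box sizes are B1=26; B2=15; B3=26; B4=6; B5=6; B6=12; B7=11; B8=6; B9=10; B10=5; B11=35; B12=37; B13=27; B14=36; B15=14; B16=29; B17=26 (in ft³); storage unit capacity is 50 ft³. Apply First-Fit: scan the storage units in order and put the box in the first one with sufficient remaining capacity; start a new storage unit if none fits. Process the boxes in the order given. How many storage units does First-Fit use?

Put B1 (26 ft³) in storage unit 1; 24 ft³ remain.
Put B2 (15 ft³) in storage unit 1; 9 ft³ remain.
Put B3 (26 ft³) in storage unit 2; 24 ft³ remain.
Put B4 (6 ft³) in storage unit 1; 3 ft³ remain.
Put B5 (6 ft³) in storage unit 2; 18 ft³ remain.
Put B6 (12 ft³) in storage unit 2; 6 ft³ remain.
Put B7 (11 ft³) in storage unit 3; 39 ft³ remain.
Put B8 (6 ft³) in storage unit 2; 0 ft³ remain.
Put B9 (10 ft³) in storage unit 3; 29 ft³ remain.
Put B10 (5 ft³) in storage unit 3; 24 ft³ remain.
Put B11 (35 ft³) in storage unit 4; 15 ft³ remain.
Put B12 (37 ft³) in storage unit 5; 13 ft³ remain.
Put B13 (27 ft³) in storage unit 6; 23 ft³ remain.
Put B14 (36 ft³) in storage unit 7; 14 ft³ remain.
Put B15 (14 ft³) in storage unit 3; 10 ft³ remain.
Put B16 (29 ft³) in storage unit 8; 21 ft³ remain.
Put B17 (26 ft³) in storage unit 9; 24 ft³ remain.
Final storage units: [26,15,6] [26,6,12,6] [11,10,5,14] [35] [37] [27] [36] [29] [26].

9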